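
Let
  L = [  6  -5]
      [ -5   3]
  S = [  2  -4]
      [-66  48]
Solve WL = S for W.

W = [[2, 2], [-6, 6]]

Since L sits to the right of W, W = SL⁻¹.
det L = -7, so L⁻¹ = [[-3/7, -5/7], [-5/7, -6/7]].
W = SL⁻¹ = [[2, -4], [-66, 48]] · [[-3/7, -5/7], [-5/7, -6/7]] = [[2, 2], [-6, 6]].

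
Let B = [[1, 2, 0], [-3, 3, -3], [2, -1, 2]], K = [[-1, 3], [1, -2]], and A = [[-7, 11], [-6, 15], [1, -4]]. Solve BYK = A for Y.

Isolating Y: multiply by B⁻¹ from the left and K⁻¹ from the right, so Y = B⁻¹AK⁻¹.
det B = 3; the adjugate gives B⁻¹ = [[1, -4/3, -2], [0, 2/3, 1], [-1, 5/3, 3]].
det K = -1, so K⁻¹ = [[2, 3], [1, 1]].
B⁻¹A = [[-1, -1], [-3, 6], [0, 2]].
Y = (B⁻¹A)K⁻¹ = [[-3, -4], [0, -3], [2, 2]].

Y = [[-3, -4], [0, -3], [2, 2]]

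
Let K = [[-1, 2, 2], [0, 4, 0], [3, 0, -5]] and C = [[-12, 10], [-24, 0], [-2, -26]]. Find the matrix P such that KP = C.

P = [[-4, -2], [-6, 0], [-2, 4]]

Since K multiplies P on the left, P = K⁻¹C.
K has determinant -4; K⁻¹ = [[5, -5/2, 2], [0, 1/4, 0], [3, -3/2, 1]].
P = K⁻¹C = [[5, -5/2, 2], [0, 1/4, 0], [3, -3/2, 1]] · [[-12, 10], [-24, 0], [-2, -26]] = [[-4, -2], [-6, 0], [-2, 4]].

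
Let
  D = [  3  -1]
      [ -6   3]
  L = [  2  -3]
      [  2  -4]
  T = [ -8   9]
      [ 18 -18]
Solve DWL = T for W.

W = [[-1, 0], [4, -3]]

W = D⁻¹TL⁻¹ (apply D⁻¹ on the left and L⁻¹ on the right).
det D = 3; the adjugate gives D⁻¹ = [[1, 1/3], [2, 1]].
det L = -2; the adjugate gives L⁻¹ = [[2, -3/2], [1, -1]].
D⁻¹T = [[-2, 3], [2, 0]].
W = (D⁻¹T)L⁻¹ = [[-1, 0], [4, -3]].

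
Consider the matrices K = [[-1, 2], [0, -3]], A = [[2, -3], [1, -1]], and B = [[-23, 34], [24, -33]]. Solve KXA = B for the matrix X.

X = [[5, -3], [-3, -2]]

X = K⁻¹BA⁻¹ (apply K⁻¹ on the left and A⁻¹ on the right).
K has determinant 3; K⁻¹ = [[-1, -2/3], [0, -1/3]].
A has determinant 1; A⁻¹ = [[-1, 3], [-1, 2]].
K⁻¹B = [[7, -12], [-8, 11]].
X = (K⁻¹B)A⁻¹ = [[5, -3], [-3, -2]].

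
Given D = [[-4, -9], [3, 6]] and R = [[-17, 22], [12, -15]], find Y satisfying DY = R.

Since D multiplies Y on the left, Y = D⁻¹R.
D has determinant 3; D⁻¹ = [[2, 3], [-1, -4/3]].
Y = D⁻¹R = [[2, 3], [-1, -4/3]] · [[-17, 22], [12, -15]] = [[2, -1], [1, -2]].

Y = [[2, -1], [1, -2]]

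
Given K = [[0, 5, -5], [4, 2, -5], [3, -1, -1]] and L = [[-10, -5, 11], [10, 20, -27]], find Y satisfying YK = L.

Y = [[-3, 2, -6], [4, 1, 2]]

Right-multiplying both sides by K⁻¹ gives Y = LK⁻¹.
det K = -5, so K⁻¹ = [[7/5, -2, 3], [11/5, -3, 4], [2, -3, 4]].
Y = LK⁻¹ = [[-10, -5, 11], [10, 20, -27]] · [[7/5, -2, 3], [11/5, -3, 4], [2, -3, 4]] = [[-3, 2, -6], [4, 1, 2]].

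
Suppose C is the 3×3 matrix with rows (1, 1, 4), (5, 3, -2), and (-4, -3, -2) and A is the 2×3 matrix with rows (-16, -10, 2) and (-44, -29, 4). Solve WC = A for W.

Since C sits to the right of W, W = AC⁻¹.
det C = -6; the adjugate gives C⁻¹ = [[2, 5/3, 7/3], [-3, -7/3, -11/3], [1/2, 1/6, 1/3]].
W = AC⁻¹ = [[-16, -10, 2], [-44, -29, 4]] · [[2, 5/3, 7/3], [-3, -7/3, -11/3], [1/2, 1/6, 1/3]] = [[-1, -3, 0], [1, -5, 5]].

W = [[-1, -3, 0], [1, -5, 5]]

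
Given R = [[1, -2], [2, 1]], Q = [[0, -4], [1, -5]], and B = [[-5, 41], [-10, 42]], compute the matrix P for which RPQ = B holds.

P = [[0, -5], [2, 0]]

P = R⁻¹BQ⁻¹ (apply R⁻¹ on the left and Q⁻¹ on the right).
det R = 5, so R⁻¹ = [[1/5, 2/5], [-2/5, 1/5]].
Q has determinant 4; Q⁻¹ = [[-5/4, 1], [-1/4, 0]].
R⁻¹B = [[-5, 25], [0, -8]].
P = (R⁻¹B)Q⁻¹ = [[0, -5], [2, 0]].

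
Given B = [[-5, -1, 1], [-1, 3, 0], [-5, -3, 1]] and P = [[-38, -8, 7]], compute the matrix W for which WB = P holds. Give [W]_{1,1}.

2

Since B sits to the right of W, W = PB⁻¹.
det B = 2; the adjugate gives B⁻¹ = [[3/2, -1, -3/2], [1/2, 0, -1/2], [9, -5, -8]].
W = PB⁻¹ = [[-38, -8, 7]] · [[3/2, -1, -3/2], [1/2, 0, -1/2], [9, -5, -8]] = [[2, 3, 5]].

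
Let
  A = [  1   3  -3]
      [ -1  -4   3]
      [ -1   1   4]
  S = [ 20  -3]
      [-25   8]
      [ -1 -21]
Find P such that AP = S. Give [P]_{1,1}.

2

A is on the left of P, so left-multiply by A⁻¹: P = A⁻¹S.
A has determinant -1; A⁻¹ = [[19, 15, 3], [-1, -1, 0], [5, 4, 1]].
P = A⁻¹S = [[19, 15, 3], [-1, -1, 0], [5, 4, 1]] · [[20, -3], [-25, 8], [-1, -21]] = [[2, 0], [5, -5], [-1, -4]].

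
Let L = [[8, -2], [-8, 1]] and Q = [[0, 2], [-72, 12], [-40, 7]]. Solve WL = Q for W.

W = [[-2, -2], [-3, 6], [-2, 3]]

Right-multiplying both sides by L⁻¹ gives W = QL⁻¹.
L has determinant -8; L⁻¹ = [[-1/8, -1/4], [-1, -1]].
W = QL⁻¹ = [[0, 2], [-72, 12], [-40, 7]] · [[-1/8, -1/4], [-1, -1]] = [[-2, -2], [-3, 6], [-2, 3]].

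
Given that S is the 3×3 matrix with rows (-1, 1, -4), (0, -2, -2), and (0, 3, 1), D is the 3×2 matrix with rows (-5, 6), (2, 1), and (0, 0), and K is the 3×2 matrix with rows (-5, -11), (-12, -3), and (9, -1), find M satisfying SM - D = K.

SM = K + D = [[-10, -5], [-10, -2], [9, -1]].
Left-multiplying both sides by S⁻¹ gives M = S⁻¹(K + D).
det S = -4; the adjugate gives S⁻¹ = [[-1, 13/4, 5/2], [0, 1/4, 1/2], [0, -3/4, -1/2]].
M = S⁻¹(K + D) = [[0, -4], [2, -1], [3, 2]].

M = [[0, -4], [2, -1], [3, 2]]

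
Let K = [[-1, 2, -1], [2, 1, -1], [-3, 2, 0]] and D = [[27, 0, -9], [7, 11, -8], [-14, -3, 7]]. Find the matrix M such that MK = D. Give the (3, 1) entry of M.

-4

Since K sits to the right of M, M = DK⁻¹.
K has determinant -3; K⁻¹ = [[-2/3, 2/3, 1/3], [-1, 1, 1], [-7/3, 4/3, 5/3]].
M = DK⁻¹ = [[27, 0, -9], [7, 11, -8], [-14, -3, 7]] · [[-2/3, 2/3, 1/3], [-1, 1, 1], [-7/3, 4/3, 5/3]] = [[3, 6, -6], [3, 5, 0], [-4, -3, 4]].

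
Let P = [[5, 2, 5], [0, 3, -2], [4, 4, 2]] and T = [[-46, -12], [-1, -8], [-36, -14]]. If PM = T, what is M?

Left-multiplying both sides by P⁻¹ gives M = P⁻¹T.
det P = -6; the adjugate gives P⁻¹ = [[-7/3, -8/3, 19/6], [4/3, 5/3, -5/3], [2, 2, -5/2]].
M = P⁻¹T = [[-7/3, -8/3, 19/6], [4/3, 5/3, -5/3], [2, 2, -5/2]] · [[-46, -12], [-1, -8], [-36, -14]] = [[-4, 5], [-3, -6], [-4, -5]].

M = [[-4, 5], [-3, -6], [-4, -5]]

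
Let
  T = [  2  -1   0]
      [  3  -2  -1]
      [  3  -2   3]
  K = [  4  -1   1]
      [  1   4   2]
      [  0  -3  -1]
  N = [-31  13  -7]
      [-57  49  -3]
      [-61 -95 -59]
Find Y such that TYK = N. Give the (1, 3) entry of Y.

-4

Y = T⁻¹NK⁻¹ (apply T⁻¹ on the left and K⁻¹ on the right).
det T = -4; the adjugate gives T⁻¹ = [[2, -3/4, -1/4], [3, -3/2, -1/2], [0, -1/4, 1/4]].
K has determinant 4; K⁻¹ = [[1/2, -1, -3/2], [1/4, -1, -7/4], [-3/4, 3, 17/4]].
T⁻¹N = [[-4, 13, 3], [23, 13, 13], [-1, -36, -14]].
Y = (T⁻¹N)K⁻¹ = [[-1, 0, -4], [5, 3, -2], [1, -5, 5]].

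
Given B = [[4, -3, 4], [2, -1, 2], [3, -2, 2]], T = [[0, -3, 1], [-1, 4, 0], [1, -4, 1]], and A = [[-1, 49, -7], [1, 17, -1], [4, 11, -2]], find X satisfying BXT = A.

X = [[-1, -1, 5], [1, 1, 4], [-2, 4, 0]]

X = B⁻¹AT⁻¹ (apply B⁻¹ on the left and T⁻¹ on the right).
B has determinant -2; B⁻¹ = [[-1, 1, 1], [-1, 2, 0], [1/2, 1/2, -1]].
det T = -3, so T⁻¹ = [[-4/3, 1/3, 4/3], [-1/3, 1/3, 1/3], [0, 1, 1]].
B⁻¹A = [[6, -21, 4], [3, -15, 5], [-4, 22, -2]].
X = (B⁻¹A)T⁻¹ = [[-1, -1, 5], [1, 1, 4], [-2, 4, 0]].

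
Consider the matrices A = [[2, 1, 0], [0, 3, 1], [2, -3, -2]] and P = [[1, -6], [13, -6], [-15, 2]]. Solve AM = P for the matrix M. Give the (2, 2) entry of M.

A is on the left of M, so left-multiply by A⁻¹: M = A⁻¹P.
det A = -4; the adjugate gives A⁻¹ = [[3/4, -1/2, -1/4], [-1/2, 1, 1/2], [3/2, -2, -3/2]].
M = A⁻¹P = [[3/4, -1/2, -1/4], [-1/2, 1, 1/2], [3/2, -2, -3/2]] · [[1, -6], [13, -6], [-15, 2]] = [[-2, -2], [5, -2], [-2, 0]].

-2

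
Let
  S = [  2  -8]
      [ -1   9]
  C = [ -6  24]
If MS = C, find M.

M = [[-3, 0]]

S is on the right of M, so right-multiply by S⁻¹: M = CS⁻¹.
S has determinant 10; S⁻¹ = [[9/10, 4/5], [1/10, 1/5]].
M = CS⁻¹ = [[-6, 24]] · [[9/10, 4/5], [1/10, 1/5]] = [[-3, 0]].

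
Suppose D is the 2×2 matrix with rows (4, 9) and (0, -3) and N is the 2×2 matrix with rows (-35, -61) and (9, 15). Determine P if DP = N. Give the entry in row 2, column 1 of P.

-3

Since D multiplies P on the left, P = D⁻¹N.
det D = -12; the adjugate gives D⁻¹ = [[1/4, 3/4], [0, -1/3]].
P = D⁻¹N = [[1/4, 3/4], [0, -1/3]] · [[-35, -61], [9, 15]] = [[-2, -4], [-3, -5]].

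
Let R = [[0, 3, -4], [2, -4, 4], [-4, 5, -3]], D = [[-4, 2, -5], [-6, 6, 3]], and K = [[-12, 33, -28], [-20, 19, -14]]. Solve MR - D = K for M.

M = [[4, -2, 3], [-4, -3, 5]]

MR = K + D = [[-16, 35, -33], [-26, 25, -11]].
Right-multiplying both sides by R⁻¹ gives M = (K + D)R⁻¹.
det R = -6; the adjugate gives R⁻¹ = [[4/3, 11/6, 2/3], [5/3, 8/3, 4/3], [1, 2, 1]].
M = (K + D)R⁻¹ = [[4, -2, 3], [-4, -3, 5]].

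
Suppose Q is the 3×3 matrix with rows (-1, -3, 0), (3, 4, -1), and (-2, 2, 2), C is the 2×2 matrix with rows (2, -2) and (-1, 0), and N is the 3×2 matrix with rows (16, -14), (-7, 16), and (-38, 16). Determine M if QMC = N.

M = [[-1, -4], [-2, 2], [-3, 5]]

M = Q⁻¹NC⁻¹ (apply Q⁻¹ on the left and C⁻¹ on the right).
Q has determinant 2; Q⁻¹ = [[5, 3, 3/2], [-2, -1, -1/2], [7, 4, 5/2]].
det C = -2, so C⁻¹ = [[0, -1], [-1/2, -1]].
Q⁻¹N = [[2, 2], [-6, 4], [-11, 6]].
M = (Q⁻¹N)C⁻¹ = [[-1, -4], [-2, 2], [-3, 5]].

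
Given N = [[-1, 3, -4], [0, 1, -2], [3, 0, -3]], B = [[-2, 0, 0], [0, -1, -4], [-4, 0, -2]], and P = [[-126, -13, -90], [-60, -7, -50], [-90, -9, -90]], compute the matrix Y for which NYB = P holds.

Y = [[-5, -2, 4], [4, -3, 1], [-2, -5, -5]]

Y = N⁻¹PB⁻¹ (apply N⁻¹ on the left and B⁻¹ on the right).
det N = -3; the adjugate gives N⁻¹ = [[1, -3, 2/3], [2, -5, 2/3], [1, -3, 1/3]].
det B = -4, so B⁻¹ = [[-1/2, 0, 0], [-4, -1, 2], [1, 0, -1/2]].
N⁻¹P = [[-6, 2, 0], [-12, 3, 10], [24, 5, 30]].
Y = (N⁻¹P)B⁻¹ = [[-5, -2, 4], [4, -3, 1], [-2, -5, -5]].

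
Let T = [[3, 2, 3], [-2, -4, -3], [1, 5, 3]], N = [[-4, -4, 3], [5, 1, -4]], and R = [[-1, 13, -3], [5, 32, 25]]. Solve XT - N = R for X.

XT = R + N = [[-5, 9, 0], [10, 33, 21]].
Since T sits to the right of X, X = (R + N)T⁻¹.
det T = -3, so T⁻¹ = [[-1, -3, -2], [-1, -2, -1], [2, 13/3, 8/3]].
X = (R + N)T⁻¹ = [[-4, -3, 1], [-1, -5, 3]].

X = [[-4, -3, 1], [-1, -5, 3]]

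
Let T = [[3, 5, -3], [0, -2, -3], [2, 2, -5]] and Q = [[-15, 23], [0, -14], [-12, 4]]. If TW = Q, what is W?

W = [[2, 3], [-3, 4], [2, 2]]

Since T multiplies W on the left, W = T⁻¹Q.
det T = 6, so T⁻¹ = [[8/3, 19/6, -7/2], [-1, -3/2, 3/2], [2/3, 2/3, -1]].
W = T⁻¹Q = [[8/3, 19/6, -7/2], [-1, -3/2, 3/2], [2/3, 2/3, -1]] · [[-15, 23], [0, -14], [-12, 4]] = [[2, 3], [-3, 4], [2, 2]].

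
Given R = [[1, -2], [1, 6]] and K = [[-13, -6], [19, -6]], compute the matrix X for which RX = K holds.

X = [[-5, -6], [4, 0]]

Since R multiplies X on the left, X = R⁻¹K.
R has determinant 8; R⁻¹ = [[3/4, 1/4], [-1/8, 1/8]].
X = R⁻¹K = [[3/4, 1/4], [-1/8, 1/8]] · [[-13, -6], [19, -6]] = [[-5, -6], [4, 0]].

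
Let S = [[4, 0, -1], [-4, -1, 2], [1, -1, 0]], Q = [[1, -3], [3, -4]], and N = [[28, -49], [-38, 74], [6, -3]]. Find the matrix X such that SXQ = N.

X = S⁻¹NQ⁻¹ (apply S⁻¹ on the left and Q⁻¹ on the right).
S has determinant 3; S⁻¹ = [[2/3, 1/3, -1/3], [2/3, 1/3, -4/3], [5/3, 4/3, -4/3]].
det Q = 5; the adjugate gives Q⁻¹ = [[-4/5, 3/5], [-3/5, 1/5]].
S⁻¹N = [[4, -7], [-2, -4], [-12, 21]].
X = (S⁻¹N)Q⁻¹ = [[1, 1], [4, -2], [-3, -3]].

X = [[1, 1], [4, -2], [-3, -3]]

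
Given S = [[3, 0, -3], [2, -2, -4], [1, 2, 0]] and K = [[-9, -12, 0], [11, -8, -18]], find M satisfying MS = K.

S is on the right of M, so right-multiply by S⁻¹: M = KS⁻¹.
S has determinant 6; S⁻¹ = [[4/3, -1, -1], [-2/3, 1/2, 1], [1, -1, -1]].
M = KS⁻¹ = [[-9, -12, 0], [11, -8, -18]] · [[4/3, -1, -1], [-2/3, 1/2, 1], [1, -1, -1]] = [[-4, 3, -3], [2, 3, -1]].

M = [[-4, 3, -3], [2, 3, -1]]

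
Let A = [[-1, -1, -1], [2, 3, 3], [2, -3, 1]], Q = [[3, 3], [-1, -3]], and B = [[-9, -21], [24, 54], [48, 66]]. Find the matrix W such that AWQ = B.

W = [[0, -3], [-3, 0], [4, -3]]

Left-multiply by A⁻¹ and right-multiply by Q⁻¹: W = A⁻¹BQ⁻¹.
A has determinant -4; A⁻¹ = [[-3, -1, 0], [-1, -1/4, -1/4], [3, 5/4, 1/4]].
det Q = -6, so Q⁻¹ = [[1/2, 1/2], [-1/6, -1/2]].
A⁻¹B = [[3, 9], [-9, -9], [15, 21]].
W = (A⁻¹B)Q⁻¹ = [[0, -3], [-3, 0], [4, -3]].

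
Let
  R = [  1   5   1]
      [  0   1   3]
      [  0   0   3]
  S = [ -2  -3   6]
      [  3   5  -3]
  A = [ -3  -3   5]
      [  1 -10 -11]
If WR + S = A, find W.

WR = A − S = [[-1, 0, -1], [-2, -15, -8]].
Right-multiplying both sides by R⁻¹ gives W = (A − S)R⁻¹.
det R = 3, so R⁻¹ = [[1, -5, 14/3], [0, 1, -1], [0, 0, 1/3]].
W = (A − S)R⁻¹ = [[-1, 5, -5], [-2, -5, 3]].

W = [[-1, 5, -5], [-2, -5, 3]]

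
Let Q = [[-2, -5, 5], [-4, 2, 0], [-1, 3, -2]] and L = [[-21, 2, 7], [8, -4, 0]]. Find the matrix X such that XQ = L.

Since Q sits to the right of X, X = LQ⁻¹.
det Q = -2, so Q⁻¹ = [[2, -5/2, 5], [4, -9/2, 10], [5, -11/2, 12]].
X = LQ⁻¹ = [[-21, 2, 7], [8, -4, 0]] · [[2, -5/2, 5], [4, -9/2, 10], [5, -11/2, 12]] = [[1, 5, -1], [0, -2, 0]].

X = [[1, 5, -1], [0, -2, 0]]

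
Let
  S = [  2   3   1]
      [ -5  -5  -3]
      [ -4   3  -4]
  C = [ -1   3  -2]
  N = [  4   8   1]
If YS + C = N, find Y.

Y = [[0, -1, 0]]

YS = N − C = [[5, 5, 3]].
Since S sits to the right of Y, Y = (N − C)S⁻¹.
det S = -1, so S⁻¹ = [[-29, -15, 4], [8, 4, -1], [35, 18, -5]].
Y = (N − C)S⁻¹ = [[0, -1, 0]].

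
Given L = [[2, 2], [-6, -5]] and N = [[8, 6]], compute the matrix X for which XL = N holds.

L is on the right of X, so right-multiply by L⁻¹: X = NL⁻¹.
det L = 2; the adjugate gives L⁻¹ = [[-5/2, -1], [3, 1]].
X = NL⁻¹ = [[8, 6]] · [[-5/2, -1], [3, 1]] = [[-2, -2]].

X = [[-2, -2]]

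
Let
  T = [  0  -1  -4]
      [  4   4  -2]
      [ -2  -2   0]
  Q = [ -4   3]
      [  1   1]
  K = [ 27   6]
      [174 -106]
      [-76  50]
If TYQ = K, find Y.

Y = [[-4, 5], [-5, -3], [2, -3]]

Left-multiply by T⁻¹ and right-multiply by Q⁻¹: Y = T⁻¹KQ⁻¹.
T has determinant -4; T⁻¹ = [[1, -2, -9/2], [-1, 2, 4], [0, -1/2, -1]].
Q has determinant -7; Q⁻¹ = [[-1/7, 3/7], [1/7, 4/7]].
T⁻¹K = [[21, -7], [17, -18], [-11, 3]].
Y = (T⁻¹K)Q⁻¹ = [[-4, 5], [-5, -3], [2, -3]].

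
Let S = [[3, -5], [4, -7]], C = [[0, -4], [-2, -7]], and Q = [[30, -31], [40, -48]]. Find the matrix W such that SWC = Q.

W = S⁻¹QC⁻¹ (apply S⁻¹ on the left and C⁻¹ on the right).
det S = -1; the adjugate gives S⁻¹ = [[7, -5], [4, -3]].
C has determinant -8; C⁻¹ = [[7/8, -1/2], [-1/4, 0]].
S⁻¹Q = [[10, 23], [0, 20]].
W = (S⁻¹Q)C⁻¹ = [[3, -5], [-5, 0]].

W = [[3, -5], [-5, 0]]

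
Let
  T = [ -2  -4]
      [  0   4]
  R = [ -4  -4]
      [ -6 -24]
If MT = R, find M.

M = [[2, 1], [3, -3]]

T is on the right of M, so right-multiply by T⁻¹: M = RT⁻¹.
det T = -8; the adjugate gives T⁻¹ = [[-1/2, -1/2], [0, 1/4]].
M = RT⁻¹ = [[-4, -4], [-6, -24]] · [[-1/2, -1/2], [0, 1/4]] = [[2, 1], [3, -3]].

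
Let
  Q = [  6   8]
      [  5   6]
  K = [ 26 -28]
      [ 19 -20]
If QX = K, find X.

X = [[-1, 2], [4, -5]]

Left-multiplying both sides by Q⁻¹ gives X = Q⁻¹K.
det Q = -4, so Q⁻¹ = [[-3/2, 2], [5/4, -3/2]].
X = Q⁻¹K = [[-3/2, 2], [5/4, -3/2]] · [[26, -28], [19, -20]] = [[-1, 2], [4, -5]].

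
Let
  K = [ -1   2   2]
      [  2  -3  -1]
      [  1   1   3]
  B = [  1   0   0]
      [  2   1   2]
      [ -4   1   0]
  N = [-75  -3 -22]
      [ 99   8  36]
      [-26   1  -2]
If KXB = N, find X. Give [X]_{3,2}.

0

Isolating X: multiply by K⁻¹ from the left and B⁻¹ from the right, so X = K⁻¹NB⁻¹.
det K = 4; the adjugate gives K⁻¹ = [[-2, -1, 1], [-7/4, -5/4, 3/4], [5/4, 3/4, -1/4]].
B has determinant -2; B⁻¹ = [[1, 0, 0], [4, 0, 1], [-3, 1/2, -1/2]].
K⁻¹N = [[25, -1, 6], [-12, -4, -8], [-13, 2, 0]].
X = (K⁻¹N)B⁻¹ = [[3, 3, -4], [-4, -4, 0], [-5, 0, 2]].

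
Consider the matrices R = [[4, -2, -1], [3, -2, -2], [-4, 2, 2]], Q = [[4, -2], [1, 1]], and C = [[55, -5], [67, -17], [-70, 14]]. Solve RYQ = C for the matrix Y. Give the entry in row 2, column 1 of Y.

Y = R⁻¹CQ⁻¹ (apply R⁻¹ on the left and Q⁻¹ on the right).
R has determinant -2; R⁻¹ = [[0, -1, -1], [-1, -2, -5/2], [1, 0, 1]].
Q has determinant 6; Q⁻¹ = [[1/6, 1/3], [-1/6, 2/3]].
R⁻¹C = [[3, 3], [-14, 4], [-15, 9]].
Y = (R⁻¹C)Q⁻¹ = [[0, 3], [-3, -2], [-4, 1]].

-3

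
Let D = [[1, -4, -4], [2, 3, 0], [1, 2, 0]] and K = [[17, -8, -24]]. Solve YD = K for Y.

Y = [[6, 6, -1]]

Since D sits to the right of Y, Y = KD⁻¹.
det D = -4; the adjugate gives D⁻¹ = [[0, 2, -3], [0, -1, 2], [-1/4, 3/2, -11/4]].
Y = KD⁻¹ = [[17, -8, -24]] · [[0, 2, -3], [0, -1, 2], [-1/4, 3/2, -11/4]] = [[6, 6, -1]].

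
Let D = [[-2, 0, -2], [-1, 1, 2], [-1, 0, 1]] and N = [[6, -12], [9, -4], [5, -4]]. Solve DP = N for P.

Left-multiplying both sides by D⁻¹ gives P = D⁻¹N.
det D = -4, so D⁻¹ = [[-1/4, 0, -1/2], [1/4, 1, -3/2], [-1/4, 0, 1/2]].
P = D⁻¹N = [[-1/4, 0, -1/2], [1/4, 1, -3/2], [-1/4, 0, 1/2]] · [[6, -12], [9, -4], [5, -4]] = [[-4, 5], [3, -1], [1, 1]].

P = [[-4, 5], [3, -1], [1, 1]]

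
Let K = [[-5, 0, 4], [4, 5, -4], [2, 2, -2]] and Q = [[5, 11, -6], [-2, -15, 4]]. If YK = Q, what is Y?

K is on the right of Y, so right-multiply by K⁻¹: Y = QK⁻¹.
det K = 2, so K⁻¹ = [[-1, 4, -10], [0, 1, -2], [-1, 5, -25/2]].
Y = QK⁻¹ = [[5, 11, -6], [-2, -15, 4]] · [[-1, 4, -10], [0, 1, -2], [-1, 5, -25/2]] = [[1, 1, 3], [-2, -3, 0]].

Y = [[1, 1, 3], [-2, -3, 0]]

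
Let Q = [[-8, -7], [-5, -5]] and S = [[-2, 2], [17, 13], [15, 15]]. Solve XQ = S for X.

X = [[4, -6], [-4, 3], [0, -3]]

Q is on the right of X, so right-multiply by Q⁻¹: X = SQ⁻¹.
Q has determinant 5; Q⁻¹ = [[-1, 7/5], [1, -8/5]].
X = SQ⁻¹ = [[-2, 2], [17, 13], [15, 15]] · [[-1, 7/5], [1, -8/5]] = [[4, -6], [-4, 3], [0, -3]].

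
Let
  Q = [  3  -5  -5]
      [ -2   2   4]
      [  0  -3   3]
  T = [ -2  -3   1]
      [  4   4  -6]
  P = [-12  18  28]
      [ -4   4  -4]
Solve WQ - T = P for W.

WQ = P + T = [[-14, 15, 29], [0, 8, -10]].
Right-multiplying both sides by Q⁻¹ gives W = (P + T)Q⁻¹.
det Q = -6; the adjugate gives Q⁻¹ = [[-3, -5, 5/3], [-1, -3/2, 1/3], [-1, -3/2, 2/3]].
W = (P + T)Q⁻¹ = [[-2, 4, 1], [2, 3, -4]].

W = [[-2, 4, 1], [2, 3, -4]]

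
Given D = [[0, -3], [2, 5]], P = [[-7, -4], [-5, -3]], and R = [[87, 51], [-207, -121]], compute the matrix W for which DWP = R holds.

W = [[3, 2], [2, 3]]

Isolating W: multiply by D⁻¹ from the left and P⁻¹ from the right, so W = D⁻¹RP⁻¹.
D has determinant 6; D⁻¹ = [[5/6, 1/2], [-1/3, 0]].
det P = 1; the adjugate gives P⁻¹ = [[-3, 4], [5, -7]].
D⁻¹R = [[-31, -18], [-29, -17]].
W = (D⁻¹R)P⁻¹ = [[3, 2], [2, 3]].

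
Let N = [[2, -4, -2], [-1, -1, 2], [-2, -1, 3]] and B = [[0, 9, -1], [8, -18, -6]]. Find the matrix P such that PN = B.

Right-multiplying both sides by N⁻¹ gives P = BN⁻¹.
N has determinant 4; N⁻¹ = [[-1/4, 7/2, -5/2], [-1/4, 1/2, -1/2], [-1/4, 5/2, -3/2]].
P = BN⁻¹ = [[0, 9, -1], [8, -18, -6]] · [[-1/4, 7/2, -5/2], [-1/4, 1/2, -1/2], [-1/4, 5/2, -3/2]] = [[-2, 2, -3], [4, 4, -2]].

P = [[-2, 2, -3], [4, 4, -2]]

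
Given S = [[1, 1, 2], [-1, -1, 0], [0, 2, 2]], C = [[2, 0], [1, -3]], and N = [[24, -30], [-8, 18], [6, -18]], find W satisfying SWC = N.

Isolating W: multiply by S⁻¹ from the left and C⁻¹ from the right, so W = S⁻¹NC⁻¹.
det S = -4, so S⁻¹ = [[1/2, -1/2, -1/2], [-1/2, -1/2, 1/2], [1/2, 1/2, 0]].
det C = -6, so C⁻¹ = [[1/2, 0], [1/6, -1/3]].
S⁻¹N = [[13, -15], [-5, -3], [8, -6]].
W = (S⁻¹N)C⁻¹ = [[4, 5], [-3, 1], [3, 2]].

W = [[4, 5], [-3, 1], [3, 2]]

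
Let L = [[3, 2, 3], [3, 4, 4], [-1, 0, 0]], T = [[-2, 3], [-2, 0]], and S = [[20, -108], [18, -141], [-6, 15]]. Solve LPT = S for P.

Isolating P: multiply by L⁻¹ from the left and T⁻¹ from the right, so P = L⁻¹ST⁻¹.
det L = 4, so L⁻¹ = [[0, 0, -1], [-1, 3/4, -3/4], [1, -1/2, 3/2]].
T has determinant 6; T⁻¹ = [[0, -1/2], [1/3, -1/3]].
L⁻¹S = [[6, -15], [-2, -9], [2, -15]].
P = (L⁻¹S)T⁻¹ = [[-5, 2], [-3, 4], [-5, 4]].

P = [[-5, 2], [-3, 4], [-5, 4]]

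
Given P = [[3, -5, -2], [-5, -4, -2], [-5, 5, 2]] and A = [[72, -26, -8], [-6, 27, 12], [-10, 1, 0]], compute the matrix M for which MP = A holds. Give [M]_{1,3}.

-6

P is on the right of M, so right-multiply by P⁻¹: M = AP⁻¹.
det P = -4, so P⁻¹ = [[-1/2, 0, -1/2], [-5, 1, -4], [45/4, -5/2, 37/4]].
M = AP⁻¹ = [[72, -26, -8], [-6, 27, 12], [-10, 1, 0]] · [[-1/2, 0, -1/2], [-5, 1, -4], [45/4, -5/2, 37/4]] = [[4, -6, -6], [3, -3, 6], [0, 1, 1]].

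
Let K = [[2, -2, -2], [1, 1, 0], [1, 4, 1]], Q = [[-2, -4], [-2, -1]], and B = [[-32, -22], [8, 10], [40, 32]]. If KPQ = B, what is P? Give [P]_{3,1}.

-5

Left-multiply by K⁻¹ and right-multiply by Q⁻¹: P = K⁻¹BQ⁻¹.
det K = -2; the adjugate gives K⁻¹ = [[-1/2, 3, -1], [1/2, -2, 1], [-3/2, 5, -2]].
det Q = -6, so Q⁻¹ = [[1/6, -2/3], [-1/3, 1/3]].
K⁻¹B = [[0, 9], [8, 1], [8, 19]].
P = (K⁻¹B)Q⁻¹ = [[-3, 3], [1, -5], [-5, 1]].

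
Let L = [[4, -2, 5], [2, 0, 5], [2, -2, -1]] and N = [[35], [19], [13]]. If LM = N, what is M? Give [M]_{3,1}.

Since L multiplies M on the left, M = L⁻¹N.
L has determinant -4; L⁻¹ = [[-5/2, 3, 5/2], [-3, 7/2, 5/2], [1, -1, -1]].
M = L⁻¹N = [[-5/2, 3, 5/2], [-3, 7/2, 5/2], [1, -1, -1]] · [[35], [19], [13]] = [[2], [-6], [3]].

3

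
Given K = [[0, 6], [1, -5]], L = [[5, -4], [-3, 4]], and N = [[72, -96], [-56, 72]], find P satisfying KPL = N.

Left-multiply by K⁻¹ and right-multiply by L⁻¹: P = K⁻¹NL⁻¹.
K has determinant -6; K⁻¹ = [[5/6, 1], [1/6, 0]].
L has determinant 8; L⁻¹ = [[1/2, 1/2], [3/8, 5/8]].
K⁻¹N = [[4, -8], [12, -16]].
P = (K⁻¹N)L⁻¹ = [[-1, -3], [0, -4]].

P = [[-1, -3], [0, -4]]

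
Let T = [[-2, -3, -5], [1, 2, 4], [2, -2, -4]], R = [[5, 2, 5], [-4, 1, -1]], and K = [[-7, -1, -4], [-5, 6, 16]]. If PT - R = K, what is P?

P = [[-1, -2, -1], [1, 1, -4]]

PT = K + R = [[-2, 1, 1], [-9, 7, 15]].
Since T sits to the right of P, P = (K + R)T⁻¹.
det T = -6; the adjugate gives T⁻¹ = [[0, 1/3, 1/3], [-2, -3, -1/2], [1, 5/3, 1/6]].
P = (K + R)T⁻¹ = [[-1, -2, -1], [1, 1, -4]].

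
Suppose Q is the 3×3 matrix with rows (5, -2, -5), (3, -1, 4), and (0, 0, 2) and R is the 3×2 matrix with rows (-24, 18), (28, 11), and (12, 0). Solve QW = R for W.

Since Q multiplies W on the left, W = Q⁻¹R.
Q has determinant 2; Q⁻¹ = [[-1, 2, -13/2], [-3, 5, -35/2], [0, 0, 1/2]].
W = Q⁻¹R = [[-1, 2, -13/2], [-3, 5, -35/2], [0, 0, 1/2]] · [[-24, 18], [28, 11], [12, 0]] = [[2, 4], [2, 1], [6, 0]].

W = [[2, 4], [2, 1], [6, 0]]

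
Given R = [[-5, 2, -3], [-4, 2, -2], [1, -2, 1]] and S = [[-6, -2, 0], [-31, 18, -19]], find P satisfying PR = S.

R is on the right of P, so right-multiply by R⁻¹: P = SR⁻¹.
det R = -4, so R⁻¹ = [[1/2, -1, -1/2], [-1/2, 1/2, -1/2], [-3/2, 2, 1/2]].
P = SR⁻¹ = [[-6, -2, 0], [-31, 18, -19]] · [[1/2, -1, -1/2], [-1/2, 1/2, -1/2], [-3/2, 2, 1/2]] = [[-2, 5, 4], [4, 2, -3]].

P = [[-2, 5, 4], [4, 2, -3]]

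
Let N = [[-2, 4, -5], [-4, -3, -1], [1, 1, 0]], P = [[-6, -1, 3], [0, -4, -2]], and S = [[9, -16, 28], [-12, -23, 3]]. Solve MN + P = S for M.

MN = S − P = [[15, -15, 25], [-12, -19, 5]].
Right-multiplying both sides by N⁻¹ gives M = (S − P)N⁻¹.
N has determinant -1; N⁻¹ = [[-1, 5, 19], [1, -5, -18], [1, -6, -22]].
M = (S − P)N⁻¹ = [[-5, 0, 5], [-2, 5, 4]].

M = [[-5, 0, 5], [-2, 5, 4]]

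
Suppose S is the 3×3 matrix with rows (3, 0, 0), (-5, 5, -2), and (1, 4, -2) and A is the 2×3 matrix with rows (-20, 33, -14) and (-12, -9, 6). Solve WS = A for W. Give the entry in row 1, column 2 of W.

5

Right-multiplying both sides by S⁻¹ gives W = AS⁻¹.
S has determinant -6; S⁻¹ = [[1/3, 0, 0], [2, 1, -1], [25/6, 2, -5/2]].
W = AS⁻¹ = [[-20, 33, -14], [-12, -9, 6]] · [[1/3, 0, 0], [2, 1, -1], [25/6, 2, -5/2]] = [[1, 5, 2], [3, 3, -6]].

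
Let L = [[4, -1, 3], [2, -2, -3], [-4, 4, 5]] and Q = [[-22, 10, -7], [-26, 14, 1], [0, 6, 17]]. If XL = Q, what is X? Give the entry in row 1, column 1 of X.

-4

Right-multiplying both sides by L⁻¹ gives X = QL⁻¹.
det L = 6, so L⁻¹ = [[1/3, 17/6, 3/2], [1/3, 16/3, 3], [0, -2, -1]].
X = QL⁻¹ = [[-22, 10, -7], [-26, 14, 1], [0, 6, 17]] · [[1/3, 17/6, 3/2], [1/3, 16/3, 3], [0, -2, -1]] = [[-4, 5, 4], [-4, -1, 2], [2, -2, 1]].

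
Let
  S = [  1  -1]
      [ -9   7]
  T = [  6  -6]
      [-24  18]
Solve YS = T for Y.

S is on the right of Y, so right-multiply by S⁻¹: Y = TS⁻¹.
S has determinant -2; S⁻¹ = [[-7/2, -1/2], [-9/2, -1/2]].
Y = TS⁻¹ = [[6, -6], [-24, 18]] · [[-7/2, -1/2], [-9/2, -1/2]] = [[6, 0], [3, 3]].

Y = [[6, 0], [3, 3]]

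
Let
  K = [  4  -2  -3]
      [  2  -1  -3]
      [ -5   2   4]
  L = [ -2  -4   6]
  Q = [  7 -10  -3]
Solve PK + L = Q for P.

P = [[5, 2, 3]]

PK = Q − L = [[9, -6, -9]].
Since K sits to the right of P, P = (Q − L)K⁻¹.
det K = -3; the adjugate gives K⁻¹ = [[-2/3, -2/3, -1], [-7/3, -1/3, -2], [1/3, -2/3, 0]].
P = (Q − L)K⁻¹ = [[5, 2, 3]].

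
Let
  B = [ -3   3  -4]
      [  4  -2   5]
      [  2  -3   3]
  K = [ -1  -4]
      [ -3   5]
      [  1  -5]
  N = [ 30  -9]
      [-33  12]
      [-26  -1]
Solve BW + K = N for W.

BW = N − K = [[31, -5], [-30, 7], [-27, 4]].
B is on the left of W, so left-multiply by B⁻¹: W = B⁻¹(N − K).
det B = -1; the adjugate gives B⁻¹ = [[-9, -3, -7], [2, 1, 1], [8, 3, 6]].
W = B⁻¹(N − K) = [[0, -4], [5, 1], [-4, 5]].

W = [[0, -4], [5, 1], [-4, 5]]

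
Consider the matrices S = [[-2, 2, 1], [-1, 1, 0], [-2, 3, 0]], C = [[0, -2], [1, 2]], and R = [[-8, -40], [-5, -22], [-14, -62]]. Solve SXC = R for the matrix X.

Isolating X: multiply by S⁻¹ from the left and C⁻¹ from the right, so X = S⁻¹RC⁻¹.
det S = -1; the adjugate gives S⁻¹ = [[0, -3, 1], [0, -2, 1], [1, -2, 0]].
C has determinant 2; C⁻¹ = [[1, 1], [-1/2, 0]].
S⁻¹R = [[1, 4], [-4, -18], [2, 4]].
X = (S⁻¹R)C⁻¹ = [[-1, 1], [5, -4], [0, 2]].

X = [[-1, 1], [5, -4], [0, 2]]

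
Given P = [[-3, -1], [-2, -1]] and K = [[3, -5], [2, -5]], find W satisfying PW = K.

W = [[-1, 0], [0, 5]]

Since P multiplies W on the left, W = P⁻¹K.
P has determinant 1; P⁻¹ = [[-1, 1], [2, -3]].
W = P⁻¹K = [[-1, 1], [2, -3]] · [[3, -5], [2, -5]] = [[-1, 0], [0, 5]].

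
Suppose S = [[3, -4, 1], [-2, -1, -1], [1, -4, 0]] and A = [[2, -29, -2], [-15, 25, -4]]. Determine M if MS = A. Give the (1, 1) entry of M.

Since S sits to the right of M, M = AS⁻¹.
S has determinant 1; S⁻¹ = [[-4, -4, 5], [-1, -1, 1], [9, 8, -11]].
M = AS⁻¹ = [[2, -29, -2], [-15, 25, -4]] · [[-4, -4, 5], [-1, -1, 1], [9, 8, -11]] = [[3, 5, 3], [-1, 3, -6]].

3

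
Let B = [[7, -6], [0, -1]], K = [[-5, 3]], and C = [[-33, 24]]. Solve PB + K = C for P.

P = [[-4, 3]]

PB = C − K = [[-28, 21]].
Since B sits to the right of P, P = (C − K)B⁻¹.
det B = -7, so B⁻¹ = [[1/7, -6/7], [0, -1]].
P = (C − K)B⁻¹ = [[-4, 3]].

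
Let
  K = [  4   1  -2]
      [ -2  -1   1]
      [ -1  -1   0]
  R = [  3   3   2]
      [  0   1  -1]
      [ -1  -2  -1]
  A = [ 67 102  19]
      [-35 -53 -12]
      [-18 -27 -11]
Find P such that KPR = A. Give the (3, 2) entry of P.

-5

Isolating P: multiply by K⁻¹ from the left and R⁻¹ from the right, so P = K⁻¹AR⁻¹.
det K = 1; the adjugate gives K⁻¹ = [[1, 2, -1], [-1, -2, 0], [1, 3, -2]].
det R = -4, so R⁻¹ = [[3/4, 1/4, 5/4], [-1/4, 1/4, -3/4], [-1/4, -3/4, -3/4]].
K⁻¹A = [[15, 23, 6], [3, 4, 5], [-2, -3, 5]].
P = (K⁻¹A)R⁻¹ = [[4, 5, -3], [0, -2, -3], [-2, -5, -4]].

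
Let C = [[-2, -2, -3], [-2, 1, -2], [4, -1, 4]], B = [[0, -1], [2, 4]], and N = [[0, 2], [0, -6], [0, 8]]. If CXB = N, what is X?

X = [[3, 0], [4, 0], [-4, 0]]

Isolating X: multiply by C⁻¹ from the left and B⁻¹ from the right, so X = C⁻¹NB⁻¹.
det C = 2; the adjugate gives C⁻¹ = [[1, 11/2, 7/2], [0, 2, 1], [-1, -5, -3]].
det B = 2; the adjugate gives B⁻¹ = [[2, 1/2], [-1, 0]].
C⁻¹N = [[0, -3], [0, -4], [0, 4]].
X = (C⁻¹N)B⁻¹ = [[3, 0], [4, 0], [-4, 0]].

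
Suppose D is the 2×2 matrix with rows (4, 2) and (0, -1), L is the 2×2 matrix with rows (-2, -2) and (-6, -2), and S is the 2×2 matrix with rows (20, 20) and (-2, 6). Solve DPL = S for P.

Isolating P: multiply by D⁻¹ from the left and L⁻¹ from the right, so P = D⁻¹SL⁻¹.
det D = -4, so D⁻¹ = [[1/4, 1/2], [0, -1]].
det L = -8; the adjugate gives L⁻¹ = [[1/4, -1/4], [-3/4, 1/4]].
D⁻¹S = [[4, 8], [2, -6]].
P = (D⁻¹S)L⁻¹ = [[-5, 1], [5, -2]].

P = [[-5, 1], [5, -2]]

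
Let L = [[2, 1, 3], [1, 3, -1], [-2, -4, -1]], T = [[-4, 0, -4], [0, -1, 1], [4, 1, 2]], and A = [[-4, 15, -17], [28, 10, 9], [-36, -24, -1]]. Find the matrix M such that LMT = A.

M = L⁻¹AT⁻¹ (apply L⁻¹ on the left and T⁻¹ on the right).
det L = -5, so L⁻¹ = [[7/5, 11/5, 2], [-3/5, -4/5, -1], [-2/5, -6/5, -1]].
det T = -4; the adjugate gives T⁻¹ = [[3/4, 1, 1], [-1, -2, -1], [-1, -1, -1]].
L⁻¹A = [[-16, -5, -6], [16, 7, 4], [4, 6, -3]].
M = (L⁻¹A)T⁻¹ = [[-1, 0, -5], [1, -2, 5], [0, -5, 1]].

M = [[-1, 0, -5], [1, -2, 5], [0, -5, 1]]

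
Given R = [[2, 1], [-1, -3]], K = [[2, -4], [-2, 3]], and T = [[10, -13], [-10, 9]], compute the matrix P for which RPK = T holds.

P = [[0, -2], [-2, -3]]

Left-multiply by R⁻¹ and right-multiply by K⁻¹: P = R⁻¹TK⁻¹.
R has determinant -5; R⁻¹ = [[3/5, 1/5], [-1/5, -2/5]].
det K = -2, so K⁻¹ = [[-3/2, -2], [-1, -1]].
R⁻¹T = [[4, -6], [2, -1]].
P = (R⁻¹T)K⁻¹ = [[0, -2], [-2, -3]].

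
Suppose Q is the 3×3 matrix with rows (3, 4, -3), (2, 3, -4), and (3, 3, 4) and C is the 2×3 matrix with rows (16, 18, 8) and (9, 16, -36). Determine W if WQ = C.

W = [[0, 2, 4], [4, 3, -3]]

Right-multiplying both sides by Q⁻¹ gives W = CQ⁻¹.
det Q = 1, so Q⁻¹ = [[24, -25, -7], [-20, 21, 6], [-3, 3, 1]].
W = CQ⁻¹ = [[16, 18, 8], [9, 16, -36]] · [[24, -25, -7], [-20, 21, 6], [-3, 3, 1]] = [[0, 2, 4], [4, 3, -3]].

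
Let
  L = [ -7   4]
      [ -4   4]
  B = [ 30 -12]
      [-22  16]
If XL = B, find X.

X = [[-6, 3], [2, 2]]

Right-multiplying both sides by L⁻¹ gives X = BL⁻¹.
det L = -12; the adjugate gives L⁻¹ = [[-1/3, 1/3], [-1/3, 7/12]].
X = BL⁻¹ = [[30, -12], [-22, 16]] · [[-1/3, 1/3], [-1/3, 7/12]] = [[-6, 3], [2, 2]].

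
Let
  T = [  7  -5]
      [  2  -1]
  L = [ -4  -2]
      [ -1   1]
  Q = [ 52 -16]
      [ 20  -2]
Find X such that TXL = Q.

X = T⁻¹QL⁻¹ (apply T⁻¹ on the left and L⁻¹ on the right).
det T = 3, so T⁻¹ = [[-1/3, 5/3], [-2/3, 7/3]].
L has determinant -6; L⁻¹ = [[-1/6, -1/3], [-1/6, 2/3]].
T⁻¹Q = [[16, 2], [12, 6]].
X = (T⁻¹Q)L⁻¹ = [[-3, -4], [-3, 0]].

X = [[-3, -4], [-3, 0]]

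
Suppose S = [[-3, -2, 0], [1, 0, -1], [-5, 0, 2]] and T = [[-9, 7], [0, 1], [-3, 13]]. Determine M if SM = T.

Left-multiplying both sides by S⁻¹ gives M = S⁻¹T.
S has determinant -6; S⁻¹ = [[0, -2/3, -1/3], [-1/2, 1, 1/2], [0, -5/3, -1/3]].
M = S⁻¹T = [[0, -2/3, -1/3], [-1/2, 1, 1/2], [0, -5/3, -1/3]] · [[-9, 7], [0, 1], [-3, 13]] = [[1, -5], [3, 4], [1, -6]].

M = [[1, -5], [3, 4], [1, -6]]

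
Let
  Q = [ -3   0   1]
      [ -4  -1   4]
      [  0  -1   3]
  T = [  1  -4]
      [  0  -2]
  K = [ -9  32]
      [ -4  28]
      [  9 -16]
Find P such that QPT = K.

P = [[4, -2], [0, -2], [3, -4]]

P = Q⁻¹KT⁻¹ (apply Q⁻¹ on the left and T⁻¹ on the right).
det Q = 1, so Q⁻¹ = [[1, -1, 1], [12, -9, 8], [4, -3, 3]].
det T = -2, so T⁻¹ = [[1, -2], [0, -1/2]].
Q⁻¹K = [[4, -12], [0, 4], [3, -4]].
P = (Q⁻¹K)T⁻¹ = [[4, -2], [0, -2], [3, -4]].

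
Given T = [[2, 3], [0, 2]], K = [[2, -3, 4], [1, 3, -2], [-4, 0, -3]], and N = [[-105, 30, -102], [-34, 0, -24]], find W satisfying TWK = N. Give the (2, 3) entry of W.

Isolating W: multiply by T⁻¹ from the left and K⁻¹ from the right, so W = T⁻¹NK⁻¹.
T has determinant 4; T⁻¹ = [[1/2, -3/4], [0, 1/2]].
det K = -3, so K⁻¹ = [[3, 3, 2], [-11/3, -10/3, -8/3], [-4, -4, -3]].
T⁻¹N = [[-27, 15, -33], [-17, 0, -12]].
W = (T⁻¹N)K⁻¹ = [[-4, 1, 5], [-3, -3, 2]].

2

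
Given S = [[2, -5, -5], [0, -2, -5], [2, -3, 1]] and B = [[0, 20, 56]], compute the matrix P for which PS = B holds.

P = [[-6, -4, 6]]

Right-multiplying both sides by S⁻¹ gives P = BS⁻¹.
det S = -4, so S⁻¹ = [[17/4, -5, -15/4], [5/2, -3, -5/2], [-1, 1, 1]].
P = BS⁻¹ = [[0, 20, 56]] · [[17/4, -5, -15/4], [5/2, -3, -5/2], [-1, 1, 1]] = [[-6, -4, 6]].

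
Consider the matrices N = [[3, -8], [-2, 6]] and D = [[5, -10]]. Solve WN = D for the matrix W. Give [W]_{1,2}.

N is on the right of W, so right-multiply by N⁻¹: W = DN⁻¹.
det N = 2, so N⁻¹ = [[3, 4], [1, 3/2]].
W = DN⁻¹ = [[5, -10]] · [[3, 4], [1, 3/2]] = [[5, 5]].

5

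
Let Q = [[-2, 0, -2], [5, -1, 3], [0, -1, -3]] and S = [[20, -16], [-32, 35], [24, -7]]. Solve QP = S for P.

Q is on the left of P, so left-multiply by Q⁻¹: P = Q⁻¹S.
det Q = -2; the adjugate gives Q⁻¹ = [[-3, -1, 1], [-15/2, -3, 2], [5/2, 1, -1]].
P = Q⁻¹S = [[-3, -1, 1], [-15/2, -3, 2], [5/2, 1, -1]] · [[20, -16], [-32, 35], [24, -7]] = [[-4, 6], [-6, 1], [-6, 2]].

P = [[-4, 6], [-6, 1], [-6, 2]]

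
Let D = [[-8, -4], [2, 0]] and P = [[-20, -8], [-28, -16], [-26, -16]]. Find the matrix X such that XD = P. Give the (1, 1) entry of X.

2

Since D sits to the right of X, X = PD⁻¹.
det D = 8, so D⁻¹ = [[0, 1/2], [-1/4, -1]].
X = PD⁻¹ = [[-20, -8], [-28, -16], [-26, -16]] · [[0, 1/2], [-1/4, -1]] = [[2, -2], [4, 2], [4, 3]].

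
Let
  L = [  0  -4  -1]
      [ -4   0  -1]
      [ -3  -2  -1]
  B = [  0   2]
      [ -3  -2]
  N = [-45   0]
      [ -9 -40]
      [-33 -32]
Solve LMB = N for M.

M = [[4, -2], [-4, -5], [1, 5]]

Isolating M: multiply by L⁻¹ from the left and B⁻¹ from the right, so M = L⁻¹NB⁻¹.
det L = -4; the adjugate gives L⁻¹ = [[1/2, 1/2, -1], [1/4, 3/4, -1], [-2, -3, 4]].
B has determinant 6; B⁻¹ = [[-1/3, -1/3], [1/2, 0]].
L⁻¹N = [[6, 12], [15, 2], [-15, -8]].
M = (L⁻¹N)B⁻¹ = [[4, -2], [-4, -5], [1, 5]].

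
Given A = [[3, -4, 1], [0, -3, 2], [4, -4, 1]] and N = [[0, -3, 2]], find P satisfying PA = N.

P = [[0, 1, 0]]

Right-multiplying both sides by A⁻¹ gives P = NA⁻¹.
det A = -5, so A⁻¹ = [[-1, 0, 1], [-8/5, 1/5, 6/5], [-12/5, 4/5, 9/5]].
P = NA⁻¹ = [[0, -3, 2]] · [[-1, 0, 1], [-8/5, 1/5, 6/5], [-12/5, 4/5, 9/5]] = [[0, 1, 0]].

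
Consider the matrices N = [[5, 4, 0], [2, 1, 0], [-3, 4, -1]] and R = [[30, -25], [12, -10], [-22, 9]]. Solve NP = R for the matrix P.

P = [[6, -5], [0, 0], [4, 6]]

Left-multiplying both sides by N⁻¹ gives P = N⁻¹R.
N has determinant 3; N⁻¹ = [[-1/3, 4/3, 0], [2/3, -5/3, 0], [11/3, -32/3, -1]].
P = N⁻¹R = [[-1/3, 4/3, 0], [2/3, -5/3, 0], [11/3, -32/3, -1]] · [[30, -25], [12, -10], [-22, 9]] = [[6, -5], [0, 0], [4, 6]].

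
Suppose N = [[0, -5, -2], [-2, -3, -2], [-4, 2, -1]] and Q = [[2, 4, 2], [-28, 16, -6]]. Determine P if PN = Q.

Right-multiplying both sides by N⁻¹ gives P = QN⁻¹.
N has determinant 2; N⁻¹ = [[7/2, -9/2, 2], [3, -4, 2], [-8, 10, -5]].
P = QN⁻¹ = [[2, 4, 2], [-28, 16, -6]] · [[7/2, -9/2, 2], [3, -4, 2], [-8, 10, -5]] = [[3, -5, 2], [-2, 2, 6]].

P = [[3, -5, 2], [-2, 2, 6]]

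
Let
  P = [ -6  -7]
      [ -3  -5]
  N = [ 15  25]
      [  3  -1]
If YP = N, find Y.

Right-multiplying both sides by P⁻¹ gives Y = NP⁻¹.
det P = 9; the adjugate gives P⁻¹ = [[-5/9, 7/9], [1/3, -2/3]].
Y = NP⁻¹ = [[15, 25], [3, -1]] · [[-5/9, 7/9], [1/3, -2/3]] = [[0, -5], [-2, 3]].

Y = [[0, -5], [-2, 3]]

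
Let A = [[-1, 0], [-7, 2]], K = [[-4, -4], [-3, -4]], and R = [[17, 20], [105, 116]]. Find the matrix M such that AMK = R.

M = A⁻¹RK⁻¹ (apply A⁻¹ on the left and K⁻¹ on the right).
A has determinant -2; A⁻¹ = [[-1, 0], [-7/2, 1/2]].
det K = 4, so K⁻¹ = [[-1, 1], [3/4, -1]].
A⁻¹R = [[-17, -20], [-7, -12]].
M = (A⁻¹R)K⁻¹ = [[2, 3], [-2, 5]].

M = [[2, 3], [-2, 5]]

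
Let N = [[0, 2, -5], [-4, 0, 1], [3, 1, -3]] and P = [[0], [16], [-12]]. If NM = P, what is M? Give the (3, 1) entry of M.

N is on the left of M, so left-multiply by N⁻¹: M = N⁻¹P.
det N = 2; the adjugate gives N⁻¹ = [[-1/2, 1/2, 1], [-9/2, 15/2, 10], [-2, 3, 4]].
M = N⁻¹P = [[-1/2, 1/2, 1], [-9/2, 15/2, 10], [-2, 3, 4]] · [[0], [16], [-12]] = [[-4], [0], [0]].

0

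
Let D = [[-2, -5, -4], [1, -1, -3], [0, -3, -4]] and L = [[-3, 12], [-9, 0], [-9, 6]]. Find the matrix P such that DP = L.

Since D multiplies P on the left, P = D⁻¹L.
D has determinant 2; D⁻¹ = [[-5/2, -4, 11/2], [2, 4, -5], [-3/2, -3, 7/2]].
P = D⁻¹L = [[-5/2, -4, 11/2], [2, 4, -5], [-3/2, -3, 7/2]] · [[-3, 12], [-9, 0], [-9, 6]] = [[-6, 3], [3, -6], [0, 3]].

P = [[-6, 3], [3, -6], [0, 3]]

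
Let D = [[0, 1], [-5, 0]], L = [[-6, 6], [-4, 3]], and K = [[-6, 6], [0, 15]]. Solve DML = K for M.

M = D⁻¹KL⁻¹ (apply D⁻¹ on the left and L⁻¹ on the right).
D has determinant 5; D⁻¹ = [[0, -1/5], [1, 0]].
L has determinant 6; L⁻¹ = [[1/2, -1], [2/3, -1]].
D⁻¹K = [[0, -3], [-6, 6]].
M = (D⁻¹K)L⁻¹ = [[-2, 3], [1, 0]].

M = [[-2, 3], [1, 0]]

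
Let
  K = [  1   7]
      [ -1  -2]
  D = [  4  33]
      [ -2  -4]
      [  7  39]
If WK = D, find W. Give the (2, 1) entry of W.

Since K sits to the right of W, W = DK⁻¹.
K has determinant 5; K⁻¹ = [[-2/5, -7/5], [1/5, 1/5]].
W = DK⁻¹ = [[4, 33], [-2, -4], [7, 39]] · [[-2/5, -7/5], [1/5, 1/5]] = [[5, 1], [0, 2], [5, -2]].

0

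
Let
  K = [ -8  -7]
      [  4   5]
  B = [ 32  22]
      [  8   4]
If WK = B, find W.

W = [[-6, -4], [-2, -2]]

Since K sits to the right of W, W = BK⁻¹.
K has determinant -12; K⁻¹ = [[-5/12, -7/12], [1/3, 2/3]].
W = BK⁻¹ = [[32, 22], [8, 4]] · [[-5/12, -7/12], [1/3, 2/3]] = [[-6, -4], [-2, -2]].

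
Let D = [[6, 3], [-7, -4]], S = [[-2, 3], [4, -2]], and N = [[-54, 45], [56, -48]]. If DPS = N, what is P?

P = [[2, -3], [-1, 3]]

Left-multiply by D⁻¹ and right-multiply by S⁻¹: P = D⁻¹NS⁻¹.
det D = -3; the adjugate gives D⁻¹ = [[4/3, 1], [-7/3, -2]].
det S = -8, so S⁻¹ = [[1/4, 3/8], [1/2, 1/4]].
D⁻¹N = [[-16, 12], [14, -9]].
P = (D⁻¹N)S⁻¹ = [[2, -3], [-1, 3]].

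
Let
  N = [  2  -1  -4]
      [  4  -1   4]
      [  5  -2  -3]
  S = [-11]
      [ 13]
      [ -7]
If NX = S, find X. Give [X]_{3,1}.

N is on the left of X, so left-multiply by N⁻¹: X = N⁻¹S.
det N = 2; the adjugate gives N⁻¹ = [[11/2, 5/2, -4], [16, 7, -12], [-3/2, -1/2, 1]].
X = N⁻¹S = [[11/2, 5/2, -4], [16, 7, -12], [-3/2, -1/2, 1]] · [[-11], [13], [-7]] = [[0], [-1], [3]].

3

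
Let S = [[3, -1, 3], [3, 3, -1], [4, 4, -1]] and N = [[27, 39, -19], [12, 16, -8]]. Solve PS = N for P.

Since S sits to the right of P, P = NS⁻¹.
det S = 4; the adjugate gives S⁻¹ = [[1/4, 11/4, -2], [-1/4, -15/4, 3], [0, -4, 3]].
P = NS⁻¹ = [[27, 39, -19], [12, 16, -8]] · [[1/4, 11/4, -2], [-1/4, -15/4, 3], [0, -4, 3]] = [[-3, 4, 6], [-1, 5, 0]].

P = [[-3, 4, 6], [-1, 5, 0]]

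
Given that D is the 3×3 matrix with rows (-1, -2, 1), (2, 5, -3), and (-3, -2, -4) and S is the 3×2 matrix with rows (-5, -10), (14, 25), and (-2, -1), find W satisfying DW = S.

Left-multiplying both sides by D⁻¹ gives W = D⁻¹S.
D has determinant 3; D⁻¹ = [[-26/3, -10/3, 1/3], [17/3, 7/3, -1/3], [11/3, 4/3, -1/3]].
W = D⁻¹S = [[-26/3, -10/3, 1/3], [17/3, 7/3, -1/3], [11/3, 4/3, -1/3]] · [[-5, -10], [14, 25], [-2, -1]] = [[-4, 3], [5, 2], [1, -3]].

W = [[-4, 3], [5, 2], [1, -3]]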